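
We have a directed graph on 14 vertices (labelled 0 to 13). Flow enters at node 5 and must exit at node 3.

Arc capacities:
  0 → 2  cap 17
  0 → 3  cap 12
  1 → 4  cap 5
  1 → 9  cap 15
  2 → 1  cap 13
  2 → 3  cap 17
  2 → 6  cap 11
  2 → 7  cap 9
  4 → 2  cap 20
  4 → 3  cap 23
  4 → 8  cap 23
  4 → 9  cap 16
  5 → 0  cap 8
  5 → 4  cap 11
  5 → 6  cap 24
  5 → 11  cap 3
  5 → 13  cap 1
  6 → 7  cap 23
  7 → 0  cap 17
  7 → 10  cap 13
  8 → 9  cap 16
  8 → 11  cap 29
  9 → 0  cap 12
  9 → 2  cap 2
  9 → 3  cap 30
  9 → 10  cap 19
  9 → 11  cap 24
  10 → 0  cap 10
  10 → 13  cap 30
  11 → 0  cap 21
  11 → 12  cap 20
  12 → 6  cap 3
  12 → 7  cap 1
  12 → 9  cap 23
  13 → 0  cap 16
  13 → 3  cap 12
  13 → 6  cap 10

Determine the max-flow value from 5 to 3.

Maximum flow value: 46

augment #1: 5→0→3 bottleneck 8, total now 8
augment #2: 5→4→3 bottleneck 11, total now 19
augment #3: 5→13→3 bottleneck 1, total now 20
augment #4: 5→11→0→3 bottleneck 3, total now 23
augment #5: 5→6→7→0→3 bottleneck 1, total now 24
augment #6: 5→6→7→0→2→3 bottleneck 16, total now 40
augment #7: 5→6→7→10→13→3 bottleneck 6, total now 46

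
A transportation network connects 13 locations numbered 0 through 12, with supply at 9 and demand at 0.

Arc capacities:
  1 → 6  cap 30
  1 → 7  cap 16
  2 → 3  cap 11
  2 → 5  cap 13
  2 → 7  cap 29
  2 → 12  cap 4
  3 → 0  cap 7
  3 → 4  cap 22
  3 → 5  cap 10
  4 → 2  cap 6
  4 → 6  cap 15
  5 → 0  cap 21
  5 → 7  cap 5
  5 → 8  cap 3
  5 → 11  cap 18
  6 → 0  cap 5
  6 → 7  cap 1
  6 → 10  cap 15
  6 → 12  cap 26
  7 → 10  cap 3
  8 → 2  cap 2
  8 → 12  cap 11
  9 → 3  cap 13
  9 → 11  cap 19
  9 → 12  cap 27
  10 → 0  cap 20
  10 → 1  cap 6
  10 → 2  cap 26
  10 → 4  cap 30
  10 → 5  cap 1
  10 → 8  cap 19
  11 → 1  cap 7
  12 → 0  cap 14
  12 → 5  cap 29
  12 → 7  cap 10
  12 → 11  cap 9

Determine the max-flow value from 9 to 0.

augment #1: 9→3→0 bottleneck 7, total now 7
augment #2: 9→12→0 bottleneck 14, total now 21
augment #3: 9→3→5→0 bottleneck 6, total now 27
augment #4: 9→12→5→0 bottleneck 13, total now 40
augment #5: 9→11→1→6→0 bottleneck 5, total now 45
augment #6: 9→11→1→6→10→0 bottleneck 2, total now 47

Maximum flow value: 47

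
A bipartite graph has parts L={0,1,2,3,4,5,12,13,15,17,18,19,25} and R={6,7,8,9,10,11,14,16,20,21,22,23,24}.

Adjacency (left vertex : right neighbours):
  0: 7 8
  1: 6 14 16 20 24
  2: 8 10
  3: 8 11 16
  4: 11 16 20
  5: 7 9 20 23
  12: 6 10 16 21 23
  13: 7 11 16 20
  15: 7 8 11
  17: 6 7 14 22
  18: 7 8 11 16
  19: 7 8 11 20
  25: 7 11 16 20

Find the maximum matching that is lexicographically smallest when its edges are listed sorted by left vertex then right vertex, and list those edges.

Lex-smallest maximum matching: {(0,7), (1,6), (2,10), (3,8), (4,11), (5,9), (12,21), (13,16), (17,14), (19,20)}

|M| = 10 (so the lex-smallest maximum matching has 10 edges)
process left vertices in ascending order; for each, take the smallest-labelled available neighbour that still permits 10 edges overall, or leave it unmatched if none does
lex-smallest matching: {0-7, 1-6, 2-10, 3-8, 4-11, 5-9, 12-21, 13-16, 17-14, 19-20}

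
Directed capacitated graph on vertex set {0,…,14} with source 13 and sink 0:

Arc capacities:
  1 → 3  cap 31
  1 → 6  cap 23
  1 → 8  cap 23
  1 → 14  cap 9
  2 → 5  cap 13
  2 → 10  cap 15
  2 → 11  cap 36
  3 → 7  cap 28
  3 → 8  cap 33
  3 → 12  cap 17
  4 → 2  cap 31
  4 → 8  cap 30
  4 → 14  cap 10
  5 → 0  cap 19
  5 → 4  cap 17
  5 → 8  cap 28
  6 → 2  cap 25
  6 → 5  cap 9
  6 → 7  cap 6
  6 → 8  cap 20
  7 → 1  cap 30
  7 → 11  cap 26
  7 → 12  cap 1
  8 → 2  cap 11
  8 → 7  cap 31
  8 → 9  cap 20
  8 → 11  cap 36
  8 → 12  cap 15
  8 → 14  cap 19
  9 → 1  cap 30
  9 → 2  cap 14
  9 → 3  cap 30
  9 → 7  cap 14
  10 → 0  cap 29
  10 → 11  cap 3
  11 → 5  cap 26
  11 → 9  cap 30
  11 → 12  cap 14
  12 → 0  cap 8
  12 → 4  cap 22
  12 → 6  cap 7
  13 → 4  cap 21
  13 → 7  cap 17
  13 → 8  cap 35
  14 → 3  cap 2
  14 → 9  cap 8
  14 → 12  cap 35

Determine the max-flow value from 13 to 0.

augment #1: 13→7→12→0 bottleneck 1, total now 1
augment #2: 13→8→12→0 bottleneck 7, total now 8
augment #3: 13→4→2→5→0 bottleneck 13, total now 21
augment #4: 13→4→2→10→0 bottleneck 8, total now 29
augment #5: 13→7→11→5→0 bottleneck 6, total now 35
augment #6: 13→8→2→10→0 bottleneck 7, total now 42

Maximum flow value: 42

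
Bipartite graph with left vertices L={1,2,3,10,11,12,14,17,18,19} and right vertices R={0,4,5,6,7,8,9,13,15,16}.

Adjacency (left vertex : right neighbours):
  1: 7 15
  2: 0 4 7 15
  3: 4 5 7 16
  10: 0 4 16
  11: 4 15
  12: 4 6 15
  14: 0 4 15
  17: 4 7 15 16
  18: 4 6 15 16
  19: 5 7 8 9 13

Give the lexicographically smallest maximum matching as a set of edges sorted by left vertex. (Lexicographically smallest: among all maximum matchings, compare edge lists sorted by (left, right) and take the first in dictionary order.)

|M| = 8 (so the lex-smallest maximum matching has 8 edges)
process left vertices in ascending order; for each, take the smallest-labelled available neighbour that still permits 8 edges overall, or leave it unmatched if none does
lex-smallest matching: {1-7, 2-0, 3-5, 10-4, 11-15, 12-6, 17-16, 19-8}

Lex-smallest maximum matching: {(1,7), (2,0), (3,5), (10,4), (11,15), (12,6), (17,16), (19,8)}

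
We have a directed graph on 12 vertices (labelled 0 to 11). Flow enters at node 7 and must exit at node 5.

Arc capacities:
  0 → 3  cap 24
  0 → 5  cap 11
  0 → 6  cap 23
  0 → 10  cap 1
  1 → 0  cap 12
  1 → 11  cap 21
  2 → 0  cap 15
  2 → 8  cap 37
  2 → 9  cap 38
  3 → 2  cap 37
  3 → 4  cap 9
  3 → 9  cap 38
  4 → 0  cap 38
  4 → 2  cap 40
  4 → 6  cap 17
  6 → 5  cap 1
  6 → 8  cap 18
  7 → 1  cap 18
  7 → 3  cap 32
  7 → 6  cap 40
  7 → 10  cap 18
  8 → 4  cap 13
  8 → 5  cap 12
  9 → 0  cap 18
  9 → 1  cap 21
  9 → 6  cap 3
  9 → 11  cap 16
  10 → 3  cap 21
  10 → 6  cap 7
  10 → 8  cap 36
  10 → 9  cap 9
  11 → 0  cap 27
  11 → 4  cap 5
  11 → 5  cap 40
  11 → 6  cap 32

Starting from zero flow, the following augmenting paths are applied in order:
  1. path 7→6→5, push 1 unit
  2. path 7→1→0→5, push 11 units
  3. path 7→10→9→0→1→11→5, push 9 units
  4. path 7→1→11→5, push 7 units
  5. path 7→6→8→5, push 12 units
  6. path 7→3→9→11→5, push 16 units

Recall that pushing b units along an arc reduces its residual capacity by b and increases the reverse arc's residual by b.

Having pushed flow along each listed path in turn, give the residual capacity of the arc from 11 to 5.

Residual capacity of (11,5): 8

after path 1 (7→6→5, push 1): res(11,5)=40
after path 2 (7→1→0→5, push 11): res(11,5)=40
after path 3 (7→10→9→0→1→11→5, push 9): res(11,5)=31
after path 4 (7→1→11→5, push 7): res(11,5)=24
after path 5 (7→6→8→5, push 12): res(11,5)=24
after path 6 (7→3→9→11→5, push 16): res(11,5)=8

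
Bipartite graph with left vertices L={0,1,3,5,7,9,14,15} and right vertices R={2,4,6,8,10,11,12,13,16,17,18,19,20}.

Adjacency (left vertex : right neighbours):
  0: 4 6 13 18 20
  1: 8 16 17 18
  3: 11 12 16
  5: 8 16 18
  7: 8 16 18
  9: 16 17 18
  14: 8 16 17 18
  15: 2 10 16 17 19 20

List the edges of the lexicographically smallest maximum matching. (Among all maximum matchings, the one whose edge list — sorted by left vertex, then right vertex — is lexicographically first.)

Lex-smallest maximum matching: {(0,4), (1,8), (3,11), (5,16), (7,18), (9,17), (15,2)}

|M| = 7 (so the lex-smallest maximum matching has 7 edges)
process left vertices in ascending order; for each, take the smallest-labelled available neighbour that still permits 7 edges overall, or leave it unmatched if none does
lex-smallest matching: {0-4, 1-8, 3-11, 5-16, 7-18, 9-17, 15-2}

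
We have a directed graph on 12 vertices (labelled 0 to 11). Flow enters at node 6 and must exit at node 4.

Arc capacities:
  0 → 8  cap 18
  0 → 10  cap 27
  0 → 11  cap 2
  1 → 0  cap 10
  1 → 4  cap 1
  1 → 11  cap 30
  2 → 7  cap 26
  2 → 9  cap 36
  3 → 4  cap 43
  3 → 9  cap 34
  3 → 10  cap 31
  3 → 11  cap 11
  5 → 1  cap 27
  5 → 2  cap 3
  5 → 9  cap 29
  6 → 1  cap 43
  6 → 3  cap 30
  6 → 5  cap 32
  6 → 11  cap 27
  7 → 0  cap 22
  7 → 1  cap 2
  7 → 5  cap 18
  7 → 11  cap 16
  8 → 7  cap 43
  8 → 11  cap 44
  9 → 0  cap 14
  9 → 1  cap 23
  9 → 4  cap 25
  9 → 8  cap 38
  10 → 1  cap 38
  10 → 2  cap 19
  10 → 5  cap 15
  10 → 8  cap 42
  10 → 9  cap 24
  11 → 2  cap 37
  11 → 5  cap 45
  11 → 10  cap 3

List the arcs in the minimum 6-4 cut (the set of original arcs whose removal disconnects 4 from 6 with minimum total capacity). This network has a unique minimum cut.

augment #1: 6→1→4 push 1
augment #2: 6→3→4 push 30
augment #3: 6→5→9→4 push 25
max flow = 56; residual-reachable set from 6 gives S-side
cut edges (S→T): {(1,4), (6,3), (9,4)} total cap 56

Min-cut arcs: {(1,4), (6,3), (9,4)} (total capacity 56)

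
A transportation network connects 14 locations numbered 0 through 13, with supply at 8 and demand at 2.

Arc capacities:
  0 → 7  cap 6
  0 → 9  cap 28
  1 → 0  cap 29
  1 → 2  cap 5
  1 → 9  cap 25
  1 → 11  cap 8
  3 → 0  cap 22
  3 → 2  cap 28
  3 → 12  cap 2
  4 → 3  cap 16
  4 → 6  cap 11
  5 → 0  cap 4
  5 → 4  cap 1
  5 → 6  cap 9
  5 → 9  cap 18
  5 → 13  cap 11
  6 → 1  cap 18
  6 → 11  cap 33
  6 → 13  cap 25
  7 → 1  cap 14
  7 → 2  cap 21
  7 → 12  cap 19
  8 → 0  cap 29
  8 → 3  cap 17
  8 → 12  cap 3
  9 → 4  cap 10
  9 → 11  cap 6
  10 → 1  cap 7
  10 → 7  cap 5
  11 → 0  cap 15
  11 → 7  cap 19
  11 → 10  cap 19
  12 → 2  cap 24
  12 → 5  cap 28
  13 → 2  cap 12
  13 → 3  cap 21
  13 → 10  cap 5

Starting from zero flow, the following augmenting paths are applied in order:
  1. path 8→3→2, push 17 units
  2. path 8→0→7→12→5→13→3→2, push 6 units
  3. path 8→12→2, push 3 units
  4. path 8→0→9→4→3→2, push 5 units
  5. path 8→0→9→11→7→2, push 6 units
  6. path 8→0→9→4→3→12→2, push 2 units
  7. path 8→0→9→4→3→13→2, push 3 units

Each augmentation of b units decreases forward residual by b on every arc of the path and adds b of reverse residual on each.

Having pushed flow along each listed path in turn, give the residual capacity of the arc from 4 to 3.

after path 1 (8→3→2, push 17): res(4,3)=16
after path 2 (8→0→7→12→5→13→3→2, push 6): res(4,3)=16
after path 3 (8→12→2, push 3): res(4,3)=16
after path 4 (8→0→9→4→3→2, push 5): res(4,3)=11
after path 5 (8→0→9→11→7→2, push 6): res(4,3)=11
after path 6 (8→0→9→4→3→12→2, push 2): res(4,3)=9
after path 7 (8→0→9→4→3→13→2, push 3): res(4,3)=6

Residual capacity of (4,3): 6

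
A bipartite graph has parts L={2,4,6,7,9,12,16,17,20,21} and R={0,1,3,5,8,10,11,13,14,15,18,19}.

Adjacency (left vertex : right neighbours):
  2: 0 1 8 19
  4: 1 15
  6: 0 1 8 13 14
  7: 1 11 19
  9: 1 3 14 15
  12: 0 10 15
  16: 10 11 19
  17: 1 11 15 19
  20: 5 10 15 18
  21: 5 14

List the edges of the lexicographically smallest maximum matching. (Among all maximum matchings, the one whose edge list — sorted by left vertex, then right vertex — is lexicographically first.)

Lex-smallest maximum matching: {(2,0), (4,1), (6,8), (7,11), (9,3), (12,10), (16,19), (17,15), (20,5), (21,14)}

|M| = 10 (so the lex-smallest maximum matching has 10 edges)
process left vertices in ascending order; for each, take the smallest-labelled available neighbour that still permits 10 edges overall, or leave it unmatched if none does
lex-smallest matching: {2-0, 4-1, 6-8, 7-11, 9-3, 12-10, 16-19, 17-15, 20-5, 21-14}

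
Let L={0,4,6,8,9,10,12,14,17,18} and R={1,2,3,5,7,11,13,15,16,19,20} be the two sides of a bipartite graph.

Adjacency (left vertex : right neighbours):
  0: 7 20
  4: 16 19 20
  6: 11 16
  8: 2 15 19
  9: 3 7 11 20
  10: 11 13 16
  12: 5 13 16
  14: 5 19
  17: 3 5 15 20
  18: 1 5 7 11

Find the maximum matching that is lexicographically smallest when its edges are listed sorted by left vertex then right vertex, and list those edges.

|M| = 10 (so the lex-smallest maximum matching has 10 edges)
process left vertices in ascending order; for each, take the smallest-labelled available neighbour that still permits 10 edges overall, or leave it unmatched if none does
lex-smallest matching: {0-7, 4-16, 6-11, 8-2, 9-3, 10-13, 12-5, 14-19, 17-15, 18-1}

Lex-smallest maximum matching: {(0,7), (4,16), (6,11), (8,2), (9,3), (10,13), (12,5), (14,19), (17,15), (18,1)}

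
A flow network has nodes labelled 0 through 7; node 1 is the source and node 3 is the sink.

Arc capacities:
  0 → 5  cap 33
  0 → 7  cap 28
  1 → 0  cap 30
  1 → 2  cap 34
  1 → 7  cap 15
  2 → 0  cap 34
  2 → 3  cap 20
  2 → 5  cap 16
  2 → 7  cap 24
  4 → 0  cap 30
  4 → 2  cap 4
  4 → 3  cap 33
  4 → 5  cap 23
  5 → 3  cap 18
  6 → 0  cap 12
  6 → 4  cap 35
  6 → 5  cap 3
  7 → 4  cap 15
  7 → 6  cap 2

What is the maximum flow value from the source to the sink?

augment #1: 1→2→3 bottleneck 20, total now 20
augment #2: 1→0→5→3 bottleneck 18, total now 38
augment #3: 1→7→4→3 bottleneck 15, total now 53
augment #4: 1→0→7→6→4→3 bottleneck 2, total now 55

Maximum flow value: 55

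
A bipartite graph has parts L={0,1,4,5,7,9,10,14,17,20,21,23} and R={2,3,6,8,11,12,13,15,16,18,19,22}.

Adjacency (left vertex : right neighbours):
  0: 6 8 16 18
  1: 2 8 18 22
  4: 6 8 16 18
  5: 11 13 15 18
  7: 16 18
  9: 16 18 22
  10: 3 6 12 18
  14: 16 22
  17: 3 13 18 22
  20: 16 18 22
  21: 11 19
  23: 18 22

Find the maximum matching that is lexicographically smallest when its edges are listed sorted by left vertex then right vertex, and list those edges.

|M| = 10 (so the lex-smallest maximum matching has 10 edges)
process left vertices in ascending order; for each, take the smallest-labelled available neighbour that still permits 10 edges overall, or leave it unmatched if none does
lex-smallest matching: {0-6, 1-2, 4-8, 5-11, 7-16, 9-18, 10-3, 14-22, 17-13, 21-19}

Lex-smallest maximum matching: {(0,6), (1,2), (4,8), (5,11), (7,16), (9,18), (10,3), (14,22), (17,13), (21,19)}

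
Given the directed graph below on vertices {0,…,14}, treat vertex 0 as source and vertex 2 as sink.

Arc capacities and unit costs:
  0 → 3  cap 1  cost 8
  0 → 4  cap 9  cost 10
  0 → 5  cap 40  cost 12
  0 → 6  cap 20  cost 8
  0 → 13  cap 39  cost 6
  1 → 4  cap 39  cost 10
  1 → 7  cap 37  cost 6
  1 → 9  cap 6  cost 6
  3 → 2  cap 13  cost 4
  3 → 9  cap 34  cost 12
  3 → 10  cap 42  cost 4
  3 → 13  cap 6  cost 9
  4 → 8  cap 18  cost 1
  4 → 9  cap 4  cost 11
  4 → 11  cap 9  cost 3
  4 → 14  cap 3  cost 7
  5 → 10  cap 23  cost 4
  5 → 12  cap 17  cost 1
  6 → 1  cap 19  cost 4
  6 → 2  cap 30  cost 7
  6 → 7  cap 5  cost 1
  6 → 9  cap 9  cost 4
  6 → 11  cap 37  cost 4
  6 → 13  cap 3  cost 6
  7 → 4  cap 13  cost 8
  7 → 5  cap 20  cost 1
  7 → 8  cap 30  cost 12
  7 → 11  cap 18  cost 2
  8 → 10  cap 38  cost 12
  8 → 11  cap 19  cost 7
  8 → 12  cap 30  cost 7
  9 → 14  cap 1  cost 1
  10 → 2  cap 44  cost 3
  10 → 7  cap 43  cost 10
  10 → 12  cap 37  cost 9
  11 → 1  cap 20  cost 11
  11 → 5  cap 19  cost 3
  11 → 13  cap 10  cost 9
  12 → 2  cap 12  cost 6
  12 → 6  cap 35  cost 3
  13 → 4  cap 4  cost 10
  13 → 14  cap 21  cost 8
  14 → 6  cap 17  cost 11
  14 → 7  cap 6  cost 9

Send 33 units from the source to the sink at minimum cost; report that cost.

Minimum cost for 33 units: 540

shortest-cost path #1: 0→3→2 push 1 @ unit cost 12 (adds 12)
shortest-cost path #2: 0→6→2 push 20 @ unit cost 15 (adds 300)
shortest-cost path #3: 0→5→10→2 push 12 @ unit cost 19 (adds 228)
total cost = 540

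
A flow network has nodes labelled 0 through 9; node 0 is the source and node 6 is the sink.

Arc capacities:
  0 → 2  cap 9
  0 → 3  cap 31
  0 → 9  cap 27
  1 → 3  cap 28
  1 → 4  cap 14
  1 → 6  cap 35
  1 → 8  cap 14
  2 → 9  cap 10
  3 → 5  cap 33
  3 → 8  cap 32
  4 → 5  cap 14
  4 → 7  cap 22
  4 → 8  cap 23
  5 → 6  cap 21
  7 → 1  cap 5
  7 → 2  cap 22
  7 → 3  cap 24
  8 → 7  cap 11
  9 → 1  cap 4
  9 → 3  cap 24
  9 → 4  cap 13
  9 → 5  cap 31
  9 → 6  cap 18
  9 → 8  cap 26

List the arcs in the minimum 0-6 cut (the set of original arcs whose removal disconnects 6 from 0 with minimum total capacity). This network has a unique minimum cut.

augment #1: 0→9→6 push 18
augment #2: 0→3→5→6 push 21
augment #3: 0→9→1→6 push 4
augment #4: 0→3→8→7→1→6 push 5
max flow = 48; residual-reachable set from 0 gives S-side
cut edges (S→T): {(5,6), (7,1), (9,1), (9,6)} total cap 48

Min-cut arcs: {(5,6), (7,1), (9,1), (9,6)} (total capacity 48)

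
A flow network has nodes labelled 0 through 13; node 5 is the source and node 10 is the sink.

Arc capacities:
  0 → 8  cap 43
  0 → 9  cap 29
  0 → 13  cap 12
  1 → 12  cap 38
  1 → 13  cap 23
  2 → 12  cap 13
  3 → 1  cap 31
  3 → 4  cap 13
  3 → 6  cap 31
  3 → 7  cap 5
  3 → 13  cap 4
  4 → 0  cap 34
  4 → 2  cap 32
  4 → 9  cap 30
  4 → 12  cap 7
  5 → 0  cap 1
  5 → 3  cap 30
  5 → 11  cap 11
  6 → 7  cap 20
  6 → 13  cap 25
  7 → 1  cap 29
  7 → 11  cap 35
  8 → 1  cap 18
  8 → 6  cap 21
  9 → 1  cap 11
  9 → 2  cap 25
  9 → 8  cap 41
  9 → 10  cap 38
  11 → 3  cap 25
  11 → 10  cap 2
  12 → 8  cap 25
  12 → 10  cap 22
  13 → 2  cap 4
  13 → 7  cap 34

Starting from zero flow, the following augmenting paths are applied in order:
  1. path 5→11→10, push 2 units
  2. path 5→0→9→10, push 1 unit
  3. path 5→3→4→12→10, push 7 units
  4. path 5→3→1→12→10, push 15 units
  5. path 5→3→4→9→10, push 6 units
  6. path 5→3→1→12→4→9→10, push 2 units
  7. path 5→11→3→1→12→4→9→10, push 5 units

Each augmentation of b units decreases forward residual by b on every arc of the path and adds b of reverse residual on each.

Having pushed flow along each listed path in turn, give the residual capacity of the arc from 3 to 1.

Residual capacity of (3,1): 9

after path 1 (5→11→10, push 2): res(3,1)=31
after path 2 (5→0→9→10, push 1): res(3,1)=31
after path 3 (5→3→4→12→10, push 7): res(3,1)=31
after path 4 (5→3→1→12→10, push 15): res(3,1)=16
after path 5 (5→3→4→9→10, push 6): res(3,1)=16
after path 6 (5→3→1→12→4→9→10, push 2): res(3,1)=14
after path 7 (5→11→3→1→12→4→9→10, push 5): res(3,1)=9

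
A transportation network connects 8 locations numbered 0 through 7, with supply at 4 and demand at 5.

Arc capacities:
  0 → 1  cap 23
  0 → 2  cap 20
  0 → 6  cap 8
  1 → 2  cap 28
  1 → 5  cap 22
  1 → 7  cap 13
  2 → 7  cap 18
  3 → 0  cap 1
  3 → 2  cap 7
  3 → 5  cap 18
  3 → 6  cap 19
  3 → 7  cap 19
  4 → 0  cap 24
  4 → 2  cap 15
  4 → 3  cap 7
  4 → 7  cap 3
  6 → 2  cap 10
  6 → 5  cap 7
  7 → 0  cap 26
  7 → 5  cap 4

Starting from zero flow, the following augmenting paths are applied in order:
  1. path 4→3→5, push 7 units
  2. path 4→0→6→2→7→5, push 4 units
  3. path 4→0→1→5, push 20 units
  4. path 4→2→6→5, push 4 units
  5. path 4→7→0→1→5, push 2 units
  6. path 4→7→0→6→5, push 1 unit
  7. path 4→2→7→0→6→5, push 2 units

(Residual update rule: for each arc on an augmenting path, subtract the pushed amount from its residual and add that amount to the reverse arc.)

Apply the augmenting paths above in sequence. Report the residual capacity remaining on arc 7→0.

after path 1 (4→3→5, push 7): res(7,0)=26
after path 2 (4→0→6→2→7→5, push 4): res(7,0)=26
after path 3 (4→0→1→5, push 20): res(7,0)=26
after path 4 (4→2→6→5, push 4): res(7,0)=26
after path 5 (4→7→0→1→5, push 2): res(7,0)=24
after path 6 (4→7→0→6→5, push 1): res(7,0)=23
after path 7 (4→2→7→0→6→5, push 2): res(7,0)=21

Residual capacity of (7,0): 21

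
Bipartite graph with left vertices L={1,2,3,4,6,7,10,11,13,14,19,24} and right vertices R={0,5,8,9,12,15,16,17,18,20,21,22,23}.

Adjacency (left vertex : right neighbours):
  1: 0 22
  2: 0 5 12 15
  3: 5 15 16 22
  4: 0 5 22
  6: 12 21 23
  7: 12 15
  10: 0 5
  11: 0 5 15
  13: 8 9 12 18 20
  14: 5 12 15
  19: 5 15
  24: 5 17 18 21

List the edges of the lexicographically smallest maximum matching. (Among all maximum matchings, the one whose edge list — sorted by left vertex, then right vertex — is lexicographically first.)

Lex-smallest maximum matching: {(1,0), (2,5), (3,16), (4,22), (6,21), (7,12), (11,15), (13,8), (24,17)}

|M| = 9 (so the lex-smallest maximum matching has 9 edges)
process left vertices in ascending order; for each, take the smallest-labelled available neighbour that still permits 9 edges overall, or leave it unmatched if none does
lex-smallest matching: {1-0, 2-5, 3-16, 4-22, 6-21, 7-12, 11-15, 13-8, 24-17}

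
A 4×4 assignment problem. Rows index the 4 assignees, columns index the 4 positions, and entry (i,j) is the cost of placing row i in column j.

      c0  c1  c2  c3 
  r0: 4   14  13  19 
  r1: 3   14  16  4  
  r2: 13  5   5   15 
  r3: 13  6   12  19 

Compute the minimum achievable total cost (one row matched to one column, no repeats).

Minimum assignment cost: 19

optimal assignment: row0→col0 (cost 4), row1→col3 (cost 4), row2→col2 (cost 5), row3→col1 (cost 6)
total = 4 + 4 + 5 + 6 = 19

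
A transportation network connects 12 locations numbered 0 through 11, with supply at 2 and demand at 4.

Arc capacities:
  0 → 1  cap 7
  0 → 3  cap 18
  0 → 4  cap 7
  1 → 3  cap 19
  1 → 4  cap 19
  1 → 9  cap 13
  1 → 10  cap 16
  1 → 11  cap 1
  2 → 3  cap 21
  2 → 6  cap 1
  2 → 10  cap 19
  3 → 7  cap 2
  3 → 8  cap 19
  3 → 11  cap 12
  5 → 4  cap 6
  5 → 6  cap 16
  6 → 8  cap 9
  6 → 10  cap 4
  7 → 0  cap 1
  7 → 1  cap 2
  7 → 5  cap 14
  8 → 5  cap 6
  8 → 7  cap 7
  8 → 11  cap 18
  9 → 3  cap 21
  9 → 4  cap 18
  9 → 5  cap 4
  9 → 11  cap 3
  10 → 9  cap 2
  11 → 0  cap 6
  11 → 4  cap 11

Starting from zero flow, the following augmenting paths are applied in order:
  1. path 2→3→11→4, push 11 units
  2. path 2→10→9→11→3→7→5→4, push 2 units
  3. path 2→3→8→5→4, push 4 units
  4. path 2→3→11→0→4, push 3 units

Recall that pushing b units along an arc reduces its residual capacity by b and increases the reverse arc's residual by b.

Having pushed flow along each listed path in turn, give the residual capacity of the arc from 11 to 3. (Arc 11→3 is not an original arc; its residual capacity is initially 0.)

Residual capacity of (11,3): 12

after path 1 (2→3→11→4, push 11): res(11,3)=11
after path 2 (2→10→9→11→3→7→5→4, push 2): res(11,3)=9
after path 3 (2→3→8→5→4, push 4): res(11,3)=9
after path 4 (2→3→11→0→4, push 3): res(11,3)=12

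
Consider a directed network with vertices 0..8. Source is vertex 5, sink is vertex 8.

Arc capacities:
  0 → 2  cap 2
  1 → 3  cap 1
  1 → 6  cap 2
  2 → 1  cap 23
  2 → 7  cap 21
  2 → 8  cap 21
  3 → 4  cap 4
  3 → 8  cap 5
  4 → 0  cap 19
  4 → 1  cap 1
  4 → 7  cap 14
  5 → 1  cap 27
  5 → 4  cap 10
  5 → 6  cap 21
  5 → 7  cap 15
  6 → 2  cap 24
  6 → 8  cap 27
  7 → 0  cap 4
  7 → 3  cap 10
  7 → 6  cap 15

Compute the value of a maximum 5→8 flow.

augment #1: 5→6→8 bottleneck 21, total now 21
augment #2: 5→1→3→8 bottleneck 1, total now 22
augment #3: 5→1→6→8 bottleneck 2, total now 24
augment #4: 5→7→3→8 bottleneck 4, total now 28
augment #5: 5→7→6→8 bottleneck 4, total now 32
augment #6: 5→4→0→2→8 bottleneck 2, total now 34
augment #7: 5→7→6→2→8 bottleneck 7, total now 41
augment #8: 5→4→7→6→2→8 bottleneck 4, total now 45

Maximum flow value: 45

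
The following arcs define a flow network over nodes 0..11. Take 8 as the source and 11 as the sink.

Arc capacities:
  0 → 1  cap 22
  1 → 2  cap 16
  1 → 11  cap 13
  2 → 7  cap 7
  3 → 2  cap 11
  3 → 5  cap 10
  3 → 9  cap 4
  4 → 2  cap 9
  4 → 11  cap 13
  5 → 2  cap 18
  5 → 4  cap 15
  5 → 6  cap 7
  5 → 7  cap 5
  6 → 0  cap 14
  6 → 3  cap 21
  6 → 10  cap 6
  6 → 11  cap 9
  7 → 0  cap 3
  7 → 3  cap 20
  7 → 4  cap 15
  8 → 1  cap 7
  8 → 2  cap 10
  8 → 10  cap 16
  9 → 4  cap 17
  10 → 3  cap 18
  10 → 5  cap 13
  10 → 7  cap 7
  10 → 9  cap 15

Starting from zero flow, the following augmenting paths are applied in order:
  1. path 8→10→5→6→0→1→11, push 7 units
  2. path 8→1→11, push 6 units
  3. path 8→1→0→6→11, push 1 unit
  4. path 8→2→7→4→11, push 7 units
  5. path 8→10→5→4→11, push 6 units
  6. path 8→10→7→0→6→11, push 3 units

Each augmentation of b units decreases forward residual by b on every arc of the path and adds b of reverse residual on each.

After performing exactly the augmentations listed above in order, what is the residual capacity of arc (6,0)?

after path 1 (8→10→5→6→0→1→11, push 7): res(6,0)=7
after path 2 (8→1→11, push 6): res(6,0)=7
after path 3 (8→1→0→6→11, push 1): res(6,0)=8
after path 4 (8→2→7→4→11, push 7): res(6,0)=8
after path 5 (8→10→5→4→11, push 6): res(6,0)=8
after path 6 (8→10→7→0→6→11, push 3): res(6,0)=11

Residual capacity of (6,0): 11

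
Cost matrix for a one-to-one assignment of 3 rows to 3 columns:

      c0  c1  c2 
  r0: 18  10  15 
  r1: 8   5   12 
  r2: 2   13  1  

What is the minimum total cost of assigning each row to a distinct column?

Minimum assignment cost: 19

optimal assignment: row0→col1 (cost 10), row1→col0 (cost 8), row2→col2 (cost 1)
total = 10 + 8 + 1 = 19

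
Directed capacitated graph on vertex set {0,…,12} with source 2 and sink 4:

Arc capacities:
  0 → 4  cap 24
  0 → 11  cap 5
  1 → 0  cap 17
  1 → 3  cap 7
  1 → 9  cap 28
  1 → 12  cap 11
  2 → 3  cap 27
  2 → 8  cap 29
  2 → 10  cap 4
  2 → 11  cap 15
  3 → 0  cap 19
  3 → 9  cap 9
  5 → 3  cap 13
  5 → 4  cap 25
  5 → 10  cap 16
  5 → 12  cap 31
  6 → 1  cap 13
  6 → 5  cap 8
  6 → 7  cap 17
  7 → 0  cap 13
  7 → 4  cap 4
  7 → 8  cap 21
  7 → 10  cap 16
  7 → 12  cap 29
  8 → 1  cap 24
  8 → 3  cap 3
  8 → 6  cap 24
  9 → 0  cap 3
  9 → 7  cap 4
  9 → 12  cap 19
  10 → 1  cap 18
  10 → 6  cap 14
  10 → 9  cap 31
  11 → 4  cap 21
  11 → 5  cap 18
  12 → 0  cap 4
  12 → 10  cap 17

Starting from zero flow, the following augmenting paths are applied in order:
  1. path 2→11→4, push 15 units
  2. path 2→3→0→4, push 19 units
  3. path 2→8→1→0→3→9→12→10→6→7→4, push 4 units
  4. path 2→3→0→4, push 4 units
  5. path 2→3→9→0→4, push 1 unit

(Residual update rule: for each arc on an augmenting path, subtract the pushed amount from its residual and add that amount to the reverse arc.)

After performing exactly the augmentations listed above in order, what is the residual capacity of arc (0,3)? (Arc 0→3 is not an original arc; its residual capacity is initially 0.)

after path 1 (2→11→4, push 15): res(0,3)=0
after path 2 (2→3→0→4, push 19): res(0,3)=19
after path 3 (2→8→1→0→3→9→12→10→6→7→4, push 4): res(0,3)=15
after path 4 (2→3→0→4, push 4): res(0,3)=19
after path 5 (2→3→9→0→4, push 1): res(0,3)=19

Residual capacity of (0,3): 19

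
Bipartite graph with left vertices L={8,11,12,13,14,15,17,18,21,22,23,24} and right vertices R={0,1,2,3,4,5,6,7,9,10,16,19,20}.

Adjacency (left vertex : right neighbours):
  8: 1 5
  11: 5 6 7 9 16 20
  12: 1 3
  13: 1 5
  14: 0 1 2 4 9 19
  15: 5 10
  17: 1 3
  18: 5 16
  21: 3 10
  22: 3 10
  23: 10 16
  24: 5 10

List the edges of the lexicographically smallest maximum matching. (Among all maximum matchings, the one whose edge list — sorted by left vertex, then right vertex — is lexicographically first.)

|M| = 7 (so the lex-smallest maximum matching has 7 edges)
process left vertices in ascending order; for each, take the smallest-labelled available neighbour that still permits 7 edges overall, or leave it unmatched if none does
lex-smallest matching: {8-1, 11-6, 12-3, 13-5, 14-0, 15-10, 18-16}

Lex-smallest maximum matching: {(8,1), (11,6), (12,3), (13,5), (14,0), (15,10), (18,16)}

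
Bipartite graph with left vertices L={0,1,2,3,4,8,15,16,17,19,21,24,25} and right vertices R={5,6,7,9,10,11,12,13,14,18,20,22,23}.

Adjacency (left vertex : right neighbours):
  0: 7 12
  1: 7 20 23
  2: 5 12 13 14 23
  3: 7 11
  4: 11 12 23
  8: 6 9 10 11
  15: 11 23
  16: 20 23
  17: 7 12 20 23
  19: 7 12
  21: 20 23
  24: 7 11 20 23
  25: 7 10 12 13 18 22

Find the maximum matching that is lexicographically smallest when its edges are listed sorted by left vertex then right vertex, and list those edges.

|M| = 8 (so the lex-smallest maximum matching has 8 edges)
process left vertices in ascending order; for each, take the smallest-labelled available neighbour that still permits 8 edges overall, or leave it unmatched if none does
lex-smallest matching: {0-7, 1-20, 2-5, 3-11, 4-12, 8-6, 15-23, 25-10}

Lex-smallest maximum matching: {(0,7), (1,20), (2,5), (3,11), (4,12), (8,6), (15,23), (25,10)}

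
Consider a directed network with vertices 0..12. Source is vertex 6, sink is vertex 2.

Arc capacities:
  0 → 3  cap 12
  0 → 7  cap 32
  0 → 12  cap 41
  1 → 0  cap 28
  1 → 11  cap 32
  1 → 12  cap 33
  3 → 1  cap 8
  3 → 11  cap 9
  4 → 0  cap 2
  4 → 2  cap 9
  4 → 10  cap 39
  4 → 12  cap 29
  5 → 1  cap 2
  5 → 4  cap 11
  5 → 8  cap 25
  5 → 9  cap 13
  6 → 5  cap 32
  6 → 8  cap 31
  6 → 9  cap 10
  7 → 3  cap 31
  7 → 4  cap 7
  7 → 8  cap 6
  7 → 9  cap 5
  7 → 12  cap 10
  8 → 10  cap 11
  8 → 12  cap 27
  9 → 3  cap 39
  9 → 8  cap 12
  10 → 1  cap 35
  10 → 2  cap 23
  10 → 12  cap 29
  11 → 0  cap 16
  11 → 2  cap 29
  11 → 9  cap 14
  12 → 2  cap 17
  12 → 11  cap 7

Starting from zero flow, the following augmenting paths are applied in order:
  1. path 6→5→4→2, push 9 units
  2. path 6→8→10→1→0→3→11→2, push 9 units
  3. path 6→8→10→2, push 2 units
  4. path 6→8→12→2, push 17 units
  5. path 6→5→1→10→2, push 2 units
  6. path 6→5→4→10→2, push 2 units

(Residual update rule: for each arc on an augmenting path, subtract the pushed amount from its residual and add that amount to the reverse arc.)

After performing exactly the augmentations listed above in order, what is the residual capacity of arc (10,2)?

after path 1 (6→5→4→2, push 9): res(10,2)=23
after path 2 (6→8→10→1→0→3→11→2, push 9): res(10,2)=23
after path 3 (6→8→10→2, push 2): res(10,2)=21
after path 4 (6→8→12→2, push 17): res(10,2)=21
after path 5 (6→5→1→10→2, push 2): res(10,2)=19
after path 6 (6→5→4→10→2, push 2): res(10,2)=17

Residual capacity of (10,2): 17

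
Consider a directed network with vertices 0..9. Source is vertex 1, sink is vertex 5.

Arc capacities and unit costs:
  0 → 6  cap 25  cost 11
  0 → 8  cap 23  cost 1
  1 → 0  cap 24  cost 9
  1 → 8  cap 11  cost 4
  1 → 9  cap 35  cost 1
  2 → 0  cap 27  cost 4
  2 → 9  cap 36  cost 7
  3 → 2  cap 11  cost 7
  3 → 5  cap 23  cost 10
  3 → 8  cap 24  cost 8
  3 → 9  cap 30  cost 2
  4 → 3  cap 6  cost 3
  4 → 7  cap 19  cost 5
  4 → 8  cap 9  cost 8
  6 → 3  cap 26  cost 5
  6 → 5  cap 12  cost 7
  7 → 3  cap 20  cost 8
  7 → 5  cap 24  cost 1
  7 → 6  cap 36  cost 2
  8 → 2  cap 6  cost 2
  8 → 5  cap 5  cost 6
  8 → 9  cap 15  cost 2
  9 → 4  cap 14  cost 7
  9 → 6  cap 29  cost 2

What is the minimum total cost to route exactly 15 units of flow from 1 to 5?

shortest-cost path #1: 1→8→5 push 5 @ unit cost 10 (adds 50)
shortest-cost path #2: 1→9→6→5 push 10 @ unit cost 10 (adds 100)
total cost = 150

Minimum cost for 15 units: 150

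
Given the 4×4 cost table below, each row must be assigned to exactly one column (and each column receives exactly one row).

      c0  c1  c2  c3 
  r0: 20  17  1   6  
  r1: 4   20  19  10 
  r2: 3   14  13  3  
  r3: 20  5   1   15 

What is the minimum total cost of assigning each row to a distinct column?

optimal assignment: row0→col2 (cost 1), row1→col0 (cost 4), row2→col3 (cost 3), row3→col1 (cost 5)
total = 1 + 4 + 3 + 5 = 13

Minimum assignment cost: 13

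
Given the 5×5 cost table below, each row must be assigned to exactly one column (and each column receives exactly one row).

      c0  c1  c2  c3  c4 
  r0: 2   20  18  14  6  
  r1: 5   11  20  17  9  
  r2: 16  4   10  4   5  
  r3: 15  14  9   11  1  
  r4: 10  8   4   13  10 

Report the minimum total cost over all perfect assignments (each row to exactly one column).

Minimum assignment cost: 22

optimal assignment: row0→col0 (cost 2), row1→col1 (cost 11), row2→col3 (cost 4), row3→col4 (cost 1), row4→col2 (cost 4)
total = 2 + 11 + 4 + 1 + 4 = 22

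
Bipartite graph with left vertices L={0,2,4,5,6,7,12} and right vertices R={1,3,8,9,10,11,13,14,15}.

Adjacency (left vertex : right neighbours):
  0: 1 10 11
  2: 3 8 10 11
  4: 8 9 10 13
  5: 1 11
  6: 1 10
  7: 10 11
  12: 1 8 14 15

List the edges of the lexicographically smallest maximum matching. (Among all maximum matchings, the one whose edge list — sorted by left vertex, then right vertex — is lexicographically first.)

|M| = 6 (so the lex-smallest maximum matching has 6 edges)
process left vertices in ascending order; for each, take the smallest-labelled available neighbour that still permits 6 edges overall, or leave it unmatched if none does
lex-smallest matching: {0-1, 2-3, 4-8, 5-11, 6-10, 12-14}

Lex-smallest maximum matching: {(0,1), (2,3), (4,8), (5,11), (6,10), (12,14)}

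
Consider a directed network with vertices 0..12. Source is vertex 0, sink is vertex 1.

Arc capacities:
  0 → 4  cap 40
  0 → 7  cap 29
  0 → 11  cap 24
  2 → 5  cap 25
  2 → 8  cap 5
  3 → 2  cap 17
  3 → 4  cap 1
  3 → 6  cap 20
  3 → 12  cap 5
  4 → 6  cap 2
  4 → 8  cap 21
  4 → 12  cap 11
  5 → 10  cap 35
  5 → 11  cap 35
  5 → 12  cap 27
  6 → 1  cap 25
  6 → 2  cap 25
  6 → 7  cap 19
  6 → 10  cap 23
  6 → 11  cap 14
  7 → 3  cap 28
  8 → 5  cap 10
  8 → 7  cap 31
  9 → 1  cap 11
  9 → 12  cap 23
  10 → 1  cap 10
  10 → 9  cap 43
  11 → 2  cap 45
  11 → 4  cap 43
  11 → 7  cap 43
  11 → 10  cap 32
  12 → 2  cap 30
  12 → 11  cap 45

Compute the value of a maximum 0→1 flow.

augment #1: 0→4→6→1 bottleneck 2, total now 2
augment #2: 0→11→10→1 bottleneck 10, total now 12
augment #3: 0→7→3→6→1 bottleneck 20, total now 32
augment #4: 0→11→10→9→1 bottleneck 11, total now 43

Maximum flow value: 43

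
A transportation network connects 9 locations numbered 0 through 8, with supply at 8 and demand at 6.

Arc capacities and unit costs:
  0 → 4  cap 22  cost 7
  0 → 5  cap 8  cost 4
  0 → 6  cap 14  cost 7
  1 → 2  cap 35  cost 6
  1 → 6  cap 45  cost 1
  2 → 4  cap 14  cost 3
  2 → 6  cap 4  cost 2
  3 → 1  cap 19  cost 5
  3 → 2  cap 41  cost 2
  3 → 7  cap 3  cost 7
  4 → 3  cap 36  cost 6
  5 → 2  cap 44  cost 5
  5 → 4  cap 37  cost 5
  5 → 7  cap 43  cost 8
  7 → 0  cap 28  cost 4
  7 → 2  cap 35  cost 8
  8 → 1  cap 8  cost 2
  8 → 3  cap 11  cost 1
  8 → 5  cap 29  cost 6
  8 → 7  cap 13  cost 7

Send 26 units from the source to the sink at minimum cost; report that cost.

shortest-cost path #1: 8→1→6 push 8 @ unit cost 3 (adds 24)
shortest-cost path #2: 8→3→2→6 push 4 @ unit cost 5 (adds 20)
shortest-cost path #3: 8→3→1→6 push 7 @ unit cost 7 (adds 49)
shortest-cost path #4: 8→5→2→3→1→6 push 4 @ unit cost 15 (adds 60)
shortest-cost path #5: 8→7→0→6 push 3 @ unit cost 18 (adds 54)
total cost = 207

Minimum cost for 26 units: 207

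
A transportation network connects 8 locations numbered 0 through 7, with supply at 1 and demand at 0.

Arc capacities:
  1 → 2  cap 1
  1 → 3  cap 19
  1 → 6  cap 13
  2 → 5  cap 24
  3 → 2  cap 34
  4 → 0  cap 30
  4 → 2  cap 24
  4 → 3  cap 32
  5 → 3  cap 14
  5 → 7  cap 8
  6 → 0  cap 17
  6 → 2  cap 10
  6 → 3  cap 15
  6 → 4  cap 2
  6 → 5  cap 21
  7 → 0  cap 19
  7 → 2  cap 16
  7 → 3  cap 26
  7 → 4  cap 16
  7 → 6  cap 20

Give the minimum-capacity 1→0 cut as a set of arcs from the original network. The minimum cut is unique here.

Min-cut arcs: {(1,6), (5,7)} (total capacity 21)

augment #1: 1→6→0 push 13
augment #2: 1→2→5→7→0 push 1
augment #3: 1→3→2→5→7→0 push 7
max flow = 21; residual-reachable set from 1 gives S-side
cut edges (S→T): {(1,6), (5,7)} total cap 21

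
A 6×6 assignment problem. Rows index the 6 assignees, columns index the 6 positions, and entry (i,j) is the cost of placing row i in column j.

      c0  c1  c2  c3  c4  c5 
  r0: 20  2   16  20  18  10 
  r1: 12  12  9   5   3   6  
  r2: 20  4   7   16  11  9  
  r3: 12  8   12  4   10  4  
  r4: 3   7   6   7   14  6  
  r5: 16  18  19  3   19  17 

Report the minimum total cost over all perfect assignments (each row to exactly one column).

optimal assignment: row0→col1 (cost 2), row1→col4 (cost 3), row2→col2 (cost 7), row3→col5 (cost 4), row4→col0 (cost 3), row5→col3 (cost 3)
total = 2 + 3 + 7 + 4 + 3 + 3 = 22

Minimum assignment cost: 22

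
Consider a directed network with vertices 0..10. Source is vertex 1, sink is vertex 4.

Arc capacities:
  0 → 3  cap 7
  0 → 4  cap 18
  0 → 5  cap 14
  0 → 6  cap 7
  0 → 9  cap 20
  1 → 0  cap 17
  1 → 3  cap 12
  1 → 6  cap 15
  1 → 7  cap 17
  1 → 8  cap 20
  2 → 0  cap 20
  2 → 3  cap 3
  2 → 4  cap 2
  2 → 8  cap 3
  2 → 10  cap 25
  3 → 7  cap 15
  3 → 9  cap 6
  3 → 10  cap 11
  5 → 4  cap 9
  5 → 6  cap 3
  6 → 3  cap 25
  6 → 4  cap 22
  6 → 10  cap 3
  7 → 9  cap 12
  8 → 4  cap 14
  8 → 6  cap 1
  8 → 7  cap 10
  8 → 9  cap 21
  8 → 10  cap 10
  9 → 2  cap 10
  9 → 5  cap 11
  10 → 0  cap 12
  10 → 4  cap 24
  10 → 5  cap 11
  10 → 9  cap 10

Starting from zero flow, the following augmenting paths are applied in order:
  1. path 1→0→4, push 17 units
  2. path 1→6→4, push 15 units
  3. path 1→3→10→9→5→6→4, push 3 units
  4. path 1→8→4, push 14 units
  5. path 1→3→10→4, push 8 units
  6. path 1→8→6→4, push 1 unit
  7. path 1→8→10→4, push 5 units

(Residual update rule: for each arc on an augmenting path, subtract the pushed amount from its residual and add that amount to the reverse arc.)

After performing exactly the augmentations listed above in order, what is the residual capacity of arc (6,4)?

Residual capacity of (6,4): 3

after path 1 (1→0→4, push 17): res(6,4)=22
after path 2 (1→6→4, push 15): res(6,4)=7
after path 3 (1→3→10→9→5→6→4, push 3): res(6,4)=4
after path 4 (1→8→4, push 14): res(6,4)=4
after path 5 (1→3→10→4, push 8): res(6,4)=4
after path 6 (1→8→6→4, push 1): res(6,4)=3
after path 7 (1→8→10→4, push 5): res(6,4)=3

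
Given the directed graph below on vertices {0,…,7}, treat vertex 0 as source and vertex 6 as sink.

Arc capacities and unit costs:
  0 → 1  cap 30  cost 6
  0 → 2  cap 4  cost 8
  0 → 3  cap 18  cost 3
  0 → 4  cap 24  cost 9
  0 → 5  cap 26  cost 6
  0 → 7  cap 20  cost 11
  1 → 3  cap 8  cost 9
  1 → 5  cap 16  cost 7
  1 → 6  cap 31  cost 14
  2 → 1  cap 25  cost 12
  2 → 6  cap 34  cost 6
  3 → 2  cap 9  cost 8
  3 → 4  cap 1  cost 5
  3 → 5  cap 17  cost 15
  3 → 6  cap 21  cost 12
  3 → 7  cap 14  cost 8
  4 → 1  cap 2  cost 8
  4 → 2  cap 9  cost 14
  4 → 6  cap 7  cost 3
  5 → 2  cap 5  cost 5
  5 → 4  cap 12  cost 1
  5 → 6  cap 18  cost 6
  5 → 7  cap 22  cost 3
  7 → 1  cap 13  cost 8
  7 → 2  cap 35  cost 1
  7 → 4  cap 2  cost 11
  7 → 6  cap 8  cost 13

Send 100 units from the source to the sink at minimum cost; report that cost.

Minimum cost for 100 units: 1614

shortest-cost path #1: 0→5→4→6 push 7 @ unit cost 10 (adds 70)
shortest-cost path #2: 0→5→6 push 18 @ unit cost 12 (adds 216)
shortest-cost path #3: 0→2→6 push 4 @ unit cost 14 (adds 56)
shortest-cost path #4: 0→3→6 push 18 @ unit cost 15 (adds 270)
shortest-cost path #5: 0→5→7→2→6 push 1 @ unit cost 16 (adds 16)
shortest-cost path #6: 0→7→2→6 push 20 @ unit cost 18 (adds 360)
shortest-cost path #7: 0→4→5→7→2→6 push 7 @ unit cost 18 (adds 126)
shortest-cost path #8: 0→1→6 push 25 @ unit cost 20 (adds 500)
total cost = 1614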